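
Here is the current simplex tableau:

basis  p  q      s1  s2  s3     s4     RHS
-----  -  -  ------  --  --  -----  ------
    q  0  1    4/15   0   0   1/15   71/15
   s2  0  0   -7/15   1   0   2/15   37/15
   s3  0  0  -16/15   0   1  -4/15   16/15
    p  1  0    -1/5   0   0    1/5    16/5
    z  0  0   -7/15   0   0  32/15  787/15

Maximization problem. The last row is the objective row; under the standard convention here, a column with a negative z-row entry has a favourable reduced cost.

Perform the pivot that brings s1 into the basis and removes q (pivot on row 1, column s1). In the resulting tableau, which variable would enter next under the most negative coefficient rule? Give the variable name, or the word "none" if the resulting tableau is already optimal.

Pivot element 4/15. New z-row = old z-row − (-7/15)·(row 1/(4/15)).
Updated z-row coefficients: p: 0, q: 7/4, s1: 0, s2: 0, s3: 0, s4: 9/4.
No coefficient is strictly negative; the tableau after this pivot is optimal.

none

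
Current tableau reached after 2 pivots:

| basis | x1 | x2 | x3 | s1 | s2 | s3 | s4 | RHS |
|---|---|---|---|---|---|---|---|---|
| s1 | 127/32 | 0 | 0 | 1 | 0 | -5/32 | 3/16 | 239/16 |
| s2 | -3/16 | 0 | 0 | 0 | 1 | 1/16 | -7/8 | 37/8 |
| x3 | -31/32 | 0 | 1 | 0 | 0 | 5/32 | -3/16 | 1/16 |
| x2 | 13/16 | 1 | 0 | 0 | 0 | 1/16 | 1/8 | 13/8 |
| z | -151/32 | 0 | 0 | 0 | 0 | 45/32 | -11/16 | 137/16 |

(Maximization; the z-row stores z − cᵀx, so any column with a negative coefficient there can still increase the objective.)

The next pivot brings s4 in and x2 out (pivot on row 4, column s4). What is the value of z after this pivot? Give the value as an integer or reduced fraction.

Minimum ratio for s4: (13/8)/(1/8) = 13.
z changes by −(z-row coeff of s4)·ratio = −(-11/16)·13 = 143/16.
New z = 137/16 + (143/16) = 35/2.

35/2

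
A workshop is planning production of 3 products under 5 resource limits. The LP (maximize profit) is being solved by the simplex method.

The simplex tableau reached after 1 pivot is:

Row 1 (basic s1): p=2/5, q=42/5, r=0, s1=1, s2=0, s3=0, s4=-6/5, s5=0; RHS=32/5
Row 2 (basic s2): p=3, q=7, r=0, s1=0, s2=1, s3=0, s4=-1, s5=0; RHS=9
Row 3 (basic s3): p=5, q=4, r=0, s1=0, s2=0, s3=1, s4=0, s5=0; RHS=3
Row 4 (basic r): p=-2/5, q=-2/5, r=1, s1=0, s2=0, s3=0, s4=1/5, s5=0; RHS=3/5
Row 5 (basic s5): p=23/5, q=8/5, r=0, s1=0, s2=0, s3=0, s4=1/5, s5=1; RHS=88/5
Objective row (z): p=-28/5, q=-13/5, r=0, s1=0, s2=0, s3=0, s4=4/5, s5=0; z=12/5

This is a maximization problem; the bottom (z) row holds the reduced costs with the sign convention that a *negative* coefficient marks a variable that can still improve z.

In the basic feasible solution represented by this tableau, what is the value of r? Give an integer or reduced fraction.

3/5

r is basic (row 4); its value is the RHS of that row: 3/5.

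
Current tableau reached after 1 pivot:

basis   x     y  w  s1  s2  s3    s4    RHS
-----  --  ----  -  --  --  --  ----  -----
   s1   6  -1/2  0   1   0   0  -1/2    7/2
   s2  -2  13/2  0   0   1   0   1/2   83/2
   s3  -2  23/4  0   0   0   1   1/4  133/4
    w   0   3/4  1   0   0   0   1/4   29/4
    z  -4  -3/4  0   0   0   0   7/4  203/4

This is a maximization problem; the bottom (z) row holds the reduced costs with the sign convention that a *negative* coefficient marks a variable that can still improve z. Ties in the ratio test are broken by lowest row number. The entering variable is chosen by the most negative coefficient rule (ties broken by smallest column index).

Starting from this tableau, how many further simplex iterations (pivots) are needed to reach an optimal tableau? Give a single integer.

2

pivot: x in, s1 out → z = 637/12
pivot: y in, s3 out → z = 4004/67
No improving column remains; optimal.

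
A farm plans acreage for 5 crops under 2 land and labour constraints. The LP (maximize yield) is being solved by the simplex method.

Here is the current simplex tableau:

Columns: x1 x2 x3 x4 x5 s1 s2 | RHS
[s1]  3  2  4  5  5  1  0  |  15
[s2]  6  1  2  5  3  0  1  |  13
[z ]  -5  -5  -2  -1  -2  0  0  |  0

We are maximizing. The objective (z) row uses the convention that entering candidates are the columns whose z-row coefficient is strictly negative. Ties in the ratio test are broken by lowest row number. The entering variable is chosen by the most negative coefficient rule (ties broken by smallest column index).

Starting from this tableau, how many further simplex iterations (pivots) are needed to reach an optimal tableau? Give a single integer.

pivot: x1 in, s2 out → z = 65/6
pivot: x2 in, s1 out → z = 310/9
pivot: s2 in, x1 out → z = 75/2
No improving column remains; optimal.

3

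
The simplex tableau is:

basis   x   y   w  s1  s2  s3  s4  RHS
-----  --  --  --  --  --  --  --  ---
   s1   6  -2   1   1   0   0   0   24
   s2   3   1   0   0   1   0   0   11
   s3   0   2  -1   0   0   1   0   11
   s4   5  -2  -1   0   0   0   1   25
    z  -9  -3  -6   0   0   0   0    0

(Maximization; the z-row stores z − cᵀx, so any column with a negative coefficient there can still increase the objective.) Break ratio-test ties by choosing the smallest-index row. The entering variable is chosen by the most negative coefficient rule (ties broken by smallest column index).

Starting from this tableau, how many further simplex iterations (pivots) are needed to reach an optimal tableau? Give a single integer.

pivot: x in, s2 out → z = 33
pivot: w in, s1 out → z = 45
pivot: y in, x out → z = 309
No improving column remains; optimal.

3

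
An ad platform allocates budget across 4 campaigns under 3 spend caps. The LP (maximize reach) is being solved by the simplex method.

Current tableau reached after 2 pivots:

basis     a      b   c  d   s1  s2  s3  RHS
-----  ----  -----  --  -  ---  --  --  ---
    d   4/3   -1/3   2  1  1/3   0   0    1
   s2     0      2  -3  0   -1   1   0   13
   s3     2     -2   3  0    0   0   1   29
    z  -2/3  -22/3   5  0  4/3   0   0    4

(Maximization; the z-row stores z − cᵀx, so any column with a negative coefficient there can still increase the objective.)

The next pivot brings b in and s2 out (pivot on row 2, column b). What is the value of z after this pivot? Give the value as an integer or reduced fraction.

Minimum ratio for b: 13/2 = 13/2.
z changes by −(z-row coeff of b)·ratio = −(-22/3)·(13/2) = 143/3.
New z = 4 + (143/3) = 155/3.

155/3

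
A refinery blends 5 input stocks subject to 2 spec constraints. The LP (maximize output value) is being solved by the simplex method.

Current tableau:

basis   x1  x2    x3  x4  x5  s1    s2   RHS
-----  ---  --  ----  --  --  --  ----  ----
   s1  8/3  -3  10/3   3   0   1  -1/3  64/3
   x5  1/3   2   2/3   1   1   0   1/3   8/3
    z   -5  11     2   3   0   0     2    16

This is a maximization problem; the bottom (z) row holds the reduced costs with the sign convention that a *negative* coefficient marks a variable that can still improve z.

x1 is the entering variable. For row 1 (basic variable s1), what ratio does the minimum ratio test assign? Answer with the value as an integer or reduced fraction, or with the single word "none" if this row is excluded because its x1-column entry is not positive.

8

Ratio = RHS / (x1 entry) = (64/3) / (8/3) = 8.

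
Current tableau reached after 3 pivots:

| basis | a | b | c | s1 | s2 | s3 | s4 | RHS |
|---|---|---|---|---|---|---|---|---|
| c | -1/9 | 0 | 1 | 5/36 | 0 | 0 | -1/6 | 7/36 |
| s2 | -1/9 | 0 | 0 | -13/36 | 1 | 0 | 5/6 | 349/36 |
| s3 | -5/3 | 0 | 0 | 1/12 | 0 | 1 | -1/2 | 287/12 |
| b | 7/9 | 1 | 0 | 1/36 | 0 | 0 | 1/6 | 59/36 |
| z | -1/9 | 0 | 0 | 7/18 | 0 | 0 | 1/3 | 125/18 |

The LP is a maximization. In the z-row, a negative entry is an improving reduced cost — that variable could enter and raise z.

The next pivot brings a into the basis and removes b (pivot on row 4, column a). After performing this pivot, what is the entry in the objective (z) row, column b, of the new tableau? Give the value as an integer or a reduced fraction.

1/7

Pivot element is row 4, column a: 7/9.
Normalize row 4: new (row 4, b) = 1/(7/9) = 9/7.
z-row ← z-row − (-1/9)·(new row 4): 0 − (-1/9)·(9/7) = 1/7.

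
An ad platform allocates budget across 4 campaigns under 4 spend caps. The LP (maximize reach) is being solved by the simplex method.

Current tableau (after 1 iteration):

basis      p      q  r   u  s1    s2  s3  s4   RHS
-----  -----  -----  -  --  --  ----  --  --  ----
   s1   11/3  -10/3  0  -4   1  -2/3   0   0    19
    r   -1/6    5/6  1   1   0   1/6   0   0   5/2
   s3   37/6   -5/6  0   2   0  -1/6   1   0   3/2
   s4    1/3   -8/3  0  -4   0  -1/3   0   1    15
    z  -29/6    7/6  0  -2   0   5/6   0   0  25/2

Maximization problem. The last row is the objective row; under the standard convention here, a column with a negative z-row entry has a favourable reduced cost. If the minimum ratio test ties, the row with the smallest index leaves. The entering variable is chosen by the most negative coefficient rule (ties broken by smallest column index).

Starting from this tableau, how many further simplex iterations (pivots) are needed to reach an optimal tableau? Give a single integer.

pivot: p in, s3 out → z = 506/37
pivot: u in, p out → z = 14
No improving column remains; optimal.

2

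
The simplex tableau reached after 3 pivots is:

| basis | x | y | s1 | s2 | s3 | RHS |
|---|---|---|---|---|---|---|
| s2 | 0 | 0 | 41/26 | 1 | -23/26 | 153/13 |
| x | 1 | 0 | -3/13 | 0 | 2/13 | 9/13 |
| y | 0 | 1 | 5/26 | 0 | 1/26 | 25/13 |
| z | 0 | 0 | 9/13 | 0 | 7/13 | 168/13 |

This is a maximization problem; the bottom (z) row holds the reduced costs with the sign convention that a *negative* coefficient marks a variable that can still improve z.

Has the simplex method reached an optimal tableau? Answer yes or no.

yes

No objective-row coefficient is strictly negative, so no entering variable exists; the tableau is optimal.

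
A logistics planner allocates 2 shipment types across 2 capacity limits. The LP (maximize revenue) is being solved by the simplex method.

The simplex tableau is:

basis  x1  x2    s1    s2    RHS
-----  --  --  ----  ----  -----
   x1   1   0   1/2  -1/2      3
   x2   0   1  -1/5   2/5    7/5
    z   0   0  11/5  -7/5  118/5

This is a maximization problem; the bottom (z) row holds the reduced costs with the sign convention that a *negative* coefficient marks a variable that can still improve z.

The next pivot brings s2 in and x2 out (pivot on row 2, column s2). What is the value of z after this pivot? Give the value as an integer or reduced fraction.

57/2

Minimum ratio for s2: (7/5)/(2/5) = 7/2.
z changes by −(z-row coeff of s2)·ratio = −(-7/5)·(7/2) = 49/10.
New z = 118/5 + (49/10) = 57/2.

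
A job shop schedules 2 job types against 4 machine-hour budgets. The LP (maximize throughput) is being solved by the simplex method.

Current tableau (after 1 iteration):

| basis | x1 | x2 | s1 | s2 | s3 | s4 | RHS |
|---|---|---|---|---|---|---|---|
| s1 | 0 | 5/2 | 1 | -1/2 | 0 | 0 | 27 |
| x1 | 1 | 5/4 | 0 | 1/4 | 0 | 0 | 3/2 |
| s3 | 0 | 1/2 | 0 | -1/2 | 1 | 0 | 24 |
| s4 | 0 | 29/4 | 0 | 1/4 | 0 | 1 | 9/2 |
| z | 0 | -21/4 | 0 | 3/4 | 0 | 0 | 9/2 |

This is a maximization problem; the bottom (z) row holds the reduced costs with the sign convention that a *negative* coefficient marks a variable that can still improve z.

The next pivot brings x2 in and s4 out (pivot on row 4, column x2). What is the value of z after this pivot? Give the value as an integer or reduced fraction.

Minimum ratio for x2: (9/2)/(29/4) = 18/29.
z changes by −(z-row coeff of x2)·ratio = −(-21/4)·(18/29) = 189/58.
New z = 9/2 + (189/58) = 225/29.

225/29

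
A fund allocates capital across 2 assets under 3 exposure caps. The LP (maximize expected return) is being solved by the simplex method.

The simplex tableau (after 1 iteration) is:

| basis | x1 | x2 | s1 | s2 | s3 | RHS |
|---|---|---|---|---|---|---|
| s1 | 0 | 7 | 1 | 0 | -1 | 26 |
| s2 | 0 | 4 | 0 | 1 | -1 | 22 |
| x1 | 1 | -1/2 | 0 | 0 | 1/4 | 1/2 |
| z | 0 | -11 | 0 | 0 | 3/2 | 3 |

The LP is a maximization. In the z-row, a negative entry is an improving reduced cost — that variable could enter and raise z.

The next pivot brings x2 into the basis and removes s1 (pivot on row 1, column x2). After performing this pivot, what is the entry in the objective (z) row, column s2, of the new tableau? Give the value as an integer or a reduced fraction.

Pivot element is row 1, column x2: 7.
Normalize row 1: new (row 1, s2) = 0/7 = 0.
z-row ← z-row − (-11)·(new row 1): 0 − (-11)·0 = 0.

0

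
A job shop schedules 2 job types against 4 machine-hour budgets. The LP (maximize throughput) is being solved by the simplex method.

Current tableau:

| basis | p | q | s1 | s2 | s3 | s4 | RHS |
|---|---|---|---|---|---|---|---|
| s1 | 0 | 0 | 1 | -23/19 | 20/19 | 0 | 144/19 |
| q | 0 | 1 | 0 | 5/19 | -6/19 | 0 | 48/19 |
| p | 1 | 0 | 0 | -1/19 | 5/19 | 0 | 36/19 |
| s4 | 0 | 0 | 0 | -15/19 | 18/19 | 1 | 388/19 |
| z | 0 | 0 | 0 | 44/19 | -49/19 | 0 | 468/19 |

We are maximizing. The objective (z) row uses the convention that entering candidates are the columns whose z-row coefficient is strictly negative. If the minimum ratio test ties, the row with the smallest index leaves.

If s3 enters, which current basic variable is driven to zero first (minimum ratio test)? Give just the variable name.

Ratios: row 1 (s1): (144/19)/(20/19) = 36/5; row 2 (q): entry -6/19 ≤ 0, skip; row 3 (p): (36/19)/(5/19) = 36/5; row 4 (s4): (388/19)/(18/19) = 194/9.
Minimum ratio 36/5 is in the s1 row, so s1 leaves.

s1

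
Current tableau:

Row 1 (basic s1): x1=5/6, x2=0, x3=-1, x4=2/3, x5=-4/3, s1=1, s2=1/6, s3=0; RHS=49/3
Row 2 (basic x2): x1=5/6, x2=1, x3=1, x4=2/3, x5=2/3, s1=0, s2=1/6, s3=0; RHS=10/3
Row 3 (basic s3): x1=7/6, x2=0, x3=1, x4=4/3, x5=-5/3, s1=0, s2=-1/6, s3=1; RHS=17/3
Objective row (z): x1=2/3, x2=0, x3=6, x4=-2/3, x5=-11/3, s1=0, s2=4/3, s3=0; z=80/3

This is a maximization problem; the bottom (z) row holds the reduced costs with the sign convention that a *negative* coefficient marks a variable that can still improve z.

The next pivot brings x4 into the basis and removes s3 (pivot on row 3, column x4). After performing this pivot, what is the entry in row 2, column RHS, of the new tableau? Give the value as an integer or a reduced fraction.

Pivot element is row 3, column x4: 4/3.
Normalize row 3: new (row 3, RHS) = (17/3)/(4/3) = 17/4.
row 2 ← row 2 − (2/3)·(new row 3): 10/3 − (2/3)·(17/4) = 1/2.

1/2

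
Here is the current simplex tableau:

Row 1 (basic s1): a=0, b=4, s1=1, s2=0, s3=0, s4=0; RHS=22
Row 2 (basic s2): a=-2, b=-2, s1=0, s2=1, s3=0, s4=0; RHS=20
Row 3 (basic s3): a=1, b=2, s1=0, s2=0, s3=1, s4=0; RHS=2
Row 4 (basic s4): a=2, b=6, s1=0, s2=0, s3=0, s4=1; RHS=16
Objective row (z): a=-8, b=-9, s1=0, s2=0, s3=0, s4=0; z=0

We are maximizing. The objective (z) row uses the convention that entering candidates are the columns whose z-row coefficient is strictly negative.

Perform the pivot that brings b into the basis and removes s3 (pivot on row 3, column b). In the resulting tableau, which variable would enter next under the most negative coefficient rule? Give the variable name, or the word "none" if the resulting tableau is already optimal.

Pivot element 2. New z-row = old z-row − (-9)·(row 3/2).
Updated z-row coefficients: a: -7/2, b: 0, s1: 0, s2: 0, s3: 9/2, s4: 0.
The most negative is -7/2 in column a, so a would enter next.

a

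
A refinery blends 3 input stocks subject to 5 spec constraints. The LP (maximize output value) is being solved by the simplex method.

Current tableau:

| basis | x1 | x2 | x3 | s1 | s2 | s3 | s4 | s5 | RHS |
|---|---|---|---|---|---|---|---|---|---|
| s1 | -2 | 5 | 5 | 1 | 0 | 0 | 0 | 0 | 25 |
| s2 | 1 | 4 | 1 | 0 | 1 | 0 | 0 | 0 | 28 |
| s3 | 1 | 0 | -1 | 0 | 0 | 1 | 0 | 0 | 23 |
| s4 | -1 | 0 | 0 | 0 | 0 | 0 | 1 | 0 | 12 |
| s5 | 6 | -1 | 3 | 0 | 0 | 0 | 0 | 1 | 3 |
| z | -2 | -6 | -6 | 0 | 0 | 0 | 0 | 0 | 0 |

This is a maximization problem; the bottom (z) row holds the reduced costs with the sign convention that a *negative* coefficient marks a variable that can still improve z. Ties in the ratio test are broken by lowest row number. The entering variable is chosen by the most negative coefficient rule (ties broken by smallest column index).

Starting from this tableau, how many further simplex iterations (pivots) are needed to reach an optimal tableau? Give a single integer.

pivot: x2 in, s1 out → z = 30
pivot: x1 in, s5 out → z = 254/7
No improving column remains; optimal.

2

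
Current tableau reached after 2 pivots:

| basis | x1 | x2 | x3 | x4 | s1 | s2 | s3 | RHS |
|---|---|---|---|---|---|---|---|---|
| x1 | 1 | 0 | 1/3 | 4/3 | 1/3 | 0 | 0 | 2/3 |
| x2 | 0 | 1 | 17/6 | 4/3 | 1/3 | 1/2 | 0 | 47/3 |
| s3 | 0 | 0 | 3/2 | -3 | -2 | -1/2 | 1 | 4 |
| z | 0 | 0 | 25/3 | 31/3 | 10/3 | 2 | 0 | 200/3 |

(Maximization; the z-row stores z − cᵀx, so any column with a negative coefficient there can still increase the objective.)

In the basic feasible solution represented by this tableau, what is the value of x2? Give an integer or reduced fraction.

x2 is basic (row 2); its value is the RHS of that row: 47/3.

47/3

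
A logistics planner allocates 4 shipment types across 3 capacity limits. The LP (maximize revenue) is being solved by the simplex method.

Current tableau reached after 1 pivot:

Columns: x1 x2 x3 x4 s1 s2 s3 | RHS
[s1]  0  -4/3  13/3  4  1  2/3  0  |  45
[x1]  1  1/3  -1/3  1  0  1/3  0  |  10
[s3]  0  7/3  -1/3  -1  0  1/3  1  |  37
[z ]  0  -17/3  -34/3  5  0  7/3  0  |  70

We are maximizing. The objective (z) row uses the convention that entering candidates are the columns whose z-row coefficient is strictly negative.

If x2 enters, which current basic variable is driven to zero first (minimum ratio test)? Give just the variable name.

s3

Ratios: row 1 (s1): entry -4/3 ≤ 0, skip; row 2 (x1): 10/(1/3) = 30; row 3 (s3): 37/(7/3) = 111/7.
Minimum ratio 111/7 is in the s3 row, so s3 leaves.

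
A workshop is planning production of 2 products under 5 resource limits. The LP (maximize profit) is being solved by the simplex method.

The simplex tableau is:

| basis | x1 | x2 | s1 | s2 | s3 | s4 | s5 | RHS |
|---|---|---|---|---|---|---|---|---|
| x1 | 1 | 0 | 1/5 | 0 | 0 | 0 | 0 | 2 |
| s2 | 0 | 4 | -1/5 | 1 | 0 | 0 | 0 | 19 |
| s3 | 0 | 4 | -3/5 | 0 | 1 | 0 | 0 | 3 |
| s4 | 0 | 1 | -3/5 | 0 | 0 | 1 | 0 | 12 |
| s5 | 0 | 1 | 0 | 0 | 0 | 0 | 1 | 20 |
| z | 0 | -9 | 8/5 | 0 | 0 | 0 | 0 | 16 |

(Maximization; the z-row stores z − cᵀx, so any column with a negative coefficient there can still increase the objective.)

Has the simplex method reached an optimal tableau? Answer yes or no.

no

Column x2 has objective-row coefficient -9, which is negative; an improving pivot exists, so not yet optimal.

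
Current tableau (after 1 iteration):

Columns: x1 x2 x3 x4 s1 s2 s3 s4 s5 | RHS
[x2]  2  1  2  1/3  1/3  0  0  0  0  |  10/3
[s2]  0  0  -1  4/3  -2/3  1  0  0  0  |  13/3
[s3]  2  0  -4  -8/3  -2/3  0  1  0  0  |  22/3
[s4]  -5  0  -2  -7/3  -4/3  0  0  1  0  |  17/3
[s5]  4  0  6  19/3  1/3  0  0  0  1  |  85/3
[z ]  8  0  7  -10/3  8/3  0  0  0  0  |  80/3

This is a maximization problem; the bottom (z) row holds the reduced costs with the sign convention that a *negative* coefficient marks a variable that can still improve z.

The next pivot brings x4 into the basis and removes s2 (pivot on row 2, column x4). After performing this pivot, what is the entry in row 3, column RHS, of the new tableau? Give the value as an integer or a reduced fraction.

16

Pivot element is row 2, column x4: 4/3.
Normalize row 2: new (row 2, RHS) = (13/3)/(4/3) = 13/4.
row 3 ← row 3 − (-8/3)·(new row 2): 22/3 − (-8/3)·(13/4) = 16.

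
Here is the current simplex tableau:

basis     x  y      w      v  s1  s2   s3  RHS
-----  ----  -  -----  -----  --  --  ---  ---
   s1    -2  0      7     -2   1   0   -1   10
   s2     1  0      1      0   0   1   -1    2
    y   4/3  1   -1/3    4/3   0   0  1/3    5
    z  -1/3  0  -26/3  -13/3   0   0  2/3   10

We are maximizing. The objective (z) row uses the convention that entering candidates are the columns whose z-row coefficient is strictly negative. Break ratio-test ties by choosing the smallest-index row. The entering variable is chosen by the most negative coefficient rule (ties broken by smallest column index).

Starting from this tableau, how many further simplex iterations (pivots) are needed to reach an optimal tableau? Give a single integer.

3

pivot: w in, s1 out → z = 470/21
pivot: v in, s2 out → z = 36
pivot: s3 in, y out → z = 207/4
No improving column remains; optimal.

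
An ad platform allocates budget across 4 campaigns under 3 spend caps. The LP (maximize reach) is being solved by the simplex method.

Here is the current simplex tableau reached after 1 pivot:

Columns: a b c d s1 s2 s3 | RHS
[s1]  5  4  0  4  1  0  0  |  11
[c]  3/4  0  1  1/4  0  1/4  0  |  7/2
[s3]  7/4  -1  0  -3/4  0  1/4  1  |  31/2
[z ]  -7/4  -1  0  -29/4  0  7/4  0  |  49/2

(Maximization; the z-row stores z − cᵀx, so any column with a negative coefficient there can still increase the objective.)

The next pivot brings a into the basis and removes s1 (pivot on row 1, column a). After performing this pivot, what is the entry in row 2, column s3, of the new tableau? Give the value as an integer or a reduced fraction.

0

Pivot element is row 1, column a: 5.
Normalize row 1: new (row 1, s3) = 0/5 = 0.
row 2 ← row 2 − (3/4)·(new row 1): 0 − (3/4)·0 = 0.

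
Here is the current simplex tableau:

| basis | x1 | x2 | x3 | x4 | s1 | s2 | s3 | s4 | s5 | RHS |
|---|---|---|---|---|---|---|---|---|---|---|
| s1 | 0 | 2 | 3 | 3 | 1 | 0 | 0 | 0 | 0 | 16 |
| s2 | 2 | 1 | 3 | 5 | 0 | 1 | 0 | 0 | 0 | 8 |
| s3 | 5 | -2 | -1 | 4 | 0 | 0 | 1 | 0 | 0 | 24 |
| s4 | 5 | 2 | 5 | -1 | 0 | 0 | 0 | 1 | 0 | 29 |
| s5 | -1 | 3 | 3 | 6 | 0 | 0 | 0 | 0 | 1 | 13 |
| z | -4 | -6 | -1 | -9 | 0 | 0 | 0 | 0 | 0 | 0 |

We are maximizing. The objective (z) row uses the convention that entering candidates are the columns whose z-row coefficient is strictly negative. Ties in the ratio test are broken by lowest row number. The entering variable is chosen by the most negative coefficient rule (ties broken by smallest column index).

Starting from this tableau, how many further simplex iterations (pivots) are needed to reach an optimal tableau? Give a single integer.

3

pivot: x4 in, s2 out → z = 72/5
pivot: x2 in, s5 out → z = 67/3
pivot: x1 in, x4 out → z = 248/7
No improving column remains; optimal.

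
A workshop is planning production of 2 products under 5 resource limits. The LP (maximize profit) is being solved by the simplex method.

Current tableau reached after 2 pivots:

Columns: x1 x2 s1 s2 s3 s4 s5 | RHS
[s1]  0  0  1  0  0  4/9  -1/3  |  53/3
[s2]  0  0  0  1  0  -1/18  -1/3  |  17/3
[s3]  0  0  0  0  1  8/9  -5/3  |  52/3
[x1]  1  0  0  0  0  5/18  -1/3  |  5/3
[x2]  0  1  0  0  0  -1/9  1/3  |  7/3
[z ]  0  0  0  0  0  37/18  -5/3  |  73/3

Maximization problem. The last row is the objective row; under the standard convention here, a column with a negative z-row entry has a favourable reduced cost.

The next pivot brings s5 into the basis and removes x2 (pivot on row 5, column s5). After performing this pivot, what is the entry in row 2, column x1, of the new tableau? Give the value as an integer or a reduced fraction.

0

Pivot element is row 5, column s5: 1/3.
Normalize row 5: new (row 5, x1) = 0/(1/3) = 0.
row 2 ← row 2 − (-1/3)·(new row 5): 0 − (-1/3)·0 = 0.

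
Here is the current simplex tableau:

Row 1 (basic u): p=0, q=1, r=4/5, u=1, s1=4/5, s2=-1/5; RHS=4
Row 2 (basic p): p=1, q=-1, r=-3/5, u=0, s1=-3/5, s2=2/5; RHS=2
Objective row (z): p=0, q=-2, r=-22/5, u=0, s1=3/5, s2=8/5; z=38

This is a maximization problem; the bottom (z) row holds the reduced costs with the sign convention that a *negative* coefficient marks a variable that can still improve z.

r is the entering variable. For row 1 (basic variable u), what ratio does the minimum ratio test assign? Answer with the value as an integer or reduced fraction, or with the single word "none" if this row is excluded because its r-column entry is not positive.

5

Ratio = RHS / (r entry) = 4 / (4/5) = 5.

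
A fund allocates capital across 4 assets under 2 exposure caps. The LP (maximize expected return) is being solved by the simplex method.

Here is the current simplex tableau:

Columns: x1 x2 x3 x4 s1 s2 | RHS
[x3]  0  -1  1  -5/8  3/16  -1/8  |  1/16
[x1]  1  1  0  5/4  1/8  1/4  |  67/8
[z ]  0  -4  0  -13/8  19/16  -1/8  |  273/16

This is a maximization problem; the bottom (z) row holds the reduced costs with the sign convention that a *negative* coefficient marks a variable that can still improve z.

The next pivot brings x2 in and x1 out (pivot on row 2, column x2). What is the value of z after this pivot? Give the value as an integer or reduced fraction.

Minimum ratio for x2: (67/8)/1 = 67/8.
z changes by −(z-row coeff of x2)·ratio = −(-4)·(67/8) = 67/2.
New z = 273/16 + (67/2) = 809/16.

809/16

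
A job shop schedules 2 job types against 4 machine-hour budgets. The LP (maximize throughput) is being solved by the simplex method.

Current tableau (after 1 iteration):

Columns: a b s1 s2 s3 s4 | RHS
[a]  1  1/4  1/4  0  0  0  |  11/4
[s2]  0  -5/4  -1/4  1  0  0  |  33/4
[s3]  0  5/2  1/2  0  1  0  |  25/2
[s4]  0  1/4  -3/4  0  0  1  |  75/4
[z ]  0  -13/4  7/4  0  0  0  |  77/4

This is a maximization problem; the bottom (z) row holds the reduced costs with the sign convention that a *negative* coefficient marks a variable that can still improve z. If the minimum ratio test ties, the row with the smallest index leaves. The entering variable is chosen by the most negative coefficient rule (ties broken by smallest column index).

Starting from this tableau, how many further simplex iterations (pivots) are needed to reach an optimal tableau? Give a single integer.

pivot: b in, s3 out → z = 71/2
No improving column remains; optimal.

1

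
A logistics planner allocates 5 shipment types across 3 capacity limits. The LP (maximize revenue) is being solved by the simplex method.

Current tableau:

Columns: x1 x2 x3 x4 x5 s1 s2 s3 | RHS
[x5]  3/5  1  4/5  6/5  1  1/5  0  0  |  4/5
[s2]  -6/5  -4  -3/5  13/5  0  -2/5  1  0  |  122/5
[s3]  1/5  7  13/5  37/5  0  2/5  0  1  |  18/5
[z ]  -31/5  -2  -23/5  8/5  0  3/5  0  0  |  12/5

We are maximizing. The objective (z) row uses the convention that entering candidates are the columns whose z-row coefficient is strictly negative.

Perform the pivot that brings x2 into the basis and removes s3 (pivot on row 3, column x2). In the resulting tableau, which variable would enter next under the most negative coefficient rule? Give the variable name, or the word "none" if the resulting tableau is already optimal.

x1

Pivot element 7. New z-row = old z-row − (-2)·(row 3/7).
Updated z-row coefficients: x1: -43/7, x2: 0, x3: -27/7, x4: 26/7, x5: 0, s1: 5/7, s2: 0, s3: 2/7.
The most negative is -43/7 in column x1, so x1 would enter next.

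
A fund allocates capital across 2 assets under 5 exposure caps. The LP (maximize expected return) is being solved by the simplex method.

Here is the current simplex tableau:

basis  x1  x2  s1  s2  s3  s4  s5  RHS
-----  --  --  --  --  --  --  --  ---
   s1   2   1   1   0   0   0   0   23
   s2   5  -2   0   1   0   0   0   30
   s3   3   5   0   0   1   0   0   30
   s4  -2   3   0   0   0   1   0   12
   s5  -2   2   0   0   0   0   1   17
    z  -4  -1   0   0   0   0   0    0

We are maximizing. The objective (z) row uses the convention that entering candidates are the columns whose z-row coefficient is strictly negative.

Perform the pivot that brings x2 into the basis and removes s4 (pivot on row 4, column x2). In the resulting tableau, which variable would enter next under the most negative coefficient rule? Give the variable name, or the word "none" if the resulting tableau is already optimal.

Pivot element 3. New z-row = old z-row − (-1)·(row 4/3).
Updated z-row coefficients: x1: -14/3, x2: 0, s1: 0, s2: 0, s3: 0, s4: 1/3, s5: 0.
The most negative is -14/3 in column x1, so x1 would enter next.

x1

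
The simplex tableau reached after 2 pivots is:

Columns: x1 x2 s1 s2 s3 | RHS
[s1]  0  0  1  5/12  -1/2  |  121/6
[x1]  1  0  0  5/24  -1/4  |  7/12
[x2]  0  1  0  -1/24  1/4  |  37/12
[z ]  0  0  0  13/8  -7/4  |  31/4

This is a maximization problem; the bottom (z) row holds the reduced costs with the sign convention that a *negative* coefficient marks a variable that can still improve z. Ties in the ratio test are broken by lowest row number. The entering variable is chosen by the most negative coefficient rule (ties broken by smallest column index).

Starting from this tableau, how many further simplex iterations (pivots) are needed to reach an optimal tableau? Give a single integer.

1

pivot: s3 in, x2 out → z = 88/3
No improving column remains; optimal.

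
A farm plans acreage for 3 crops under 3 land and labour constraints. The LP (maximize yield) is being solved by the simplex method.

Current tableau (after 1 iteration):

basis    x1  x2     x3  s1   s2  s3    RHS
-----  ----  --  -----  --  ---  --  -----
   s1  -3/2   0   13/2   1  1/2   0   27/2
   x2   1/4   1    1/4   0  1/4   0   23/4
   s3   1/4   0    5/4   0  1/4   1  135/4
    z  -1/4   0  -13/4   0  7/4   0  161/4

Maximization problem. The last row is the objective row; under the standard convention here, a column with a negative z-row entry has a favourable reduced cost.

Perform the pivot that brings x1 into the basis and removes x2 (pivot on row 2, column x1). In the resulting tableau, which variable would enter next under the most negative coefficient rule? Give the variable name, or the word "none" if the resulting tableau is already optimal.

Pivot element 1/4. New z-row = old z-row − (-1/4)·(row 2/(1/4)).
Updated z-row coefficients: x1: 0, x2: 1, x3: -3, s1: 0, s2: 2, s3: 0.
The most negative is -3 in column x3, so x3 would enter next.

x3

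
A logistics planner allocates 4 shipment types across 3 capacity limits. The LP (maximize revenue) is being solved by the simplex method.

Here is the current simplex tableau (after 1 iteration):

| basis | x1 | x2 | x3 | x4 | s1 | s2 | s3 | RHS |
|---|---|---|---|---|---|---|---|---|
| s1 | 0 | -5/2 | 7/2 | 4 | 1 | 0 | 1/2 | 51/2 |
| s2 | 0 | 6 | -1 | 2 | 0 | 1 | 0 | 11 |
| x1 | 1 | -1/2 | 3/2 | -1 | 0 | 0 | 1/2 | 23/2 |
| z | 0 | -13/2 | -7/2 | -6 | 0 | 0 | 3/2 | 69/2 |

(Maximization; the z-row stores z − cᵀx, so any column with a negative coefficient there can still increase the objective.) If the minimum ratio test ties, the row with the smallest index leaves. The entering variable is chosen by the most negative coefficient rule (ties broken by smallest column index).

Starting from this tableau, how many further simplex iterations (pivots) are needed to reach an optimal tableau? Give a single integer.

pivot: x2 in, s2 out → z = 557/12
pivot: x3 in, x1 out → z = 1472/17
pivot: x4 in, s1 out → z = 10124/113
No improving column remains; optimal.

3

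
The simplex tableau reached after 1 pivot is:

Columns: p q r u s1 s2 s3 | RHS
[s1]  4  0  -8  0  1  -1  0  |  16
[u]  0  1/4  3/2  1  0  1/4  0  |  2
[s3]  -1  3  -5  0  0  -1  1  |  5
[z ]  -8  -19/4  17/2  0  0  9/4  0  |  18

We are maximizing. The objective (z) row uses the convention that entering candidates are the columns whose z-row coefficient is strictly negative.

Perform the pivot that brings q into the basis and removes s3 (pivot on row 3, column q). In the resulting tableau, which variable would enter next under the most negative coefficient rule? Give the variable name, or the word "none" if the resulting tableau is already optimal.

Pivot element 3. New z-row = old z-row − (-19/4)·(row 3/3).
Updated z-row coefficients: p: -115/12, q: 0, r: 7/12, u: 0, s1: 0, s2: 2/3, s3: 19/12.
The most negative is -115/12 in column p, so p would enter next.

p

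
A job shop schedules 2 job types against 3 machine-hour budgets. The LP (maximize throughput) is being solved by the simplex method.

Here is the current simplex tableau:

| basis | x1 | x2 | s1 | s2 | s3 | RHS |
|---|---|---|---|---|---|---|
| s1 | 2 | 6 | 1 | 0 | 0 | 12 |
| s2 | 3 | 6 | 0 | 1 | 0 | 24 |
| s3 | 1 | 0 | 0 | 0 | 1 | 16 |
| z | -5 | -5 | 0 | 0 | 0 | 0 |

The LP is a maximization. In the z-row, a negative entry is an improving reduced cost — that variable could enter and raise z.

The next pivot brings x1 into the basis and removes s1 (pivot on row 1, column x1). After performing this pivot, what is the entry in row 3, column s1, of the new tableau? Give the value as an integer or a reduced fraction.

-1/2

Pivot element is row 1, column x1: 2.
Normalize row 1: new (row 1, s1) = 1/2 = 1/2.
row 3 ← row 3 − 1·(new row 1): 0 − 1·(1/2) = -1/2.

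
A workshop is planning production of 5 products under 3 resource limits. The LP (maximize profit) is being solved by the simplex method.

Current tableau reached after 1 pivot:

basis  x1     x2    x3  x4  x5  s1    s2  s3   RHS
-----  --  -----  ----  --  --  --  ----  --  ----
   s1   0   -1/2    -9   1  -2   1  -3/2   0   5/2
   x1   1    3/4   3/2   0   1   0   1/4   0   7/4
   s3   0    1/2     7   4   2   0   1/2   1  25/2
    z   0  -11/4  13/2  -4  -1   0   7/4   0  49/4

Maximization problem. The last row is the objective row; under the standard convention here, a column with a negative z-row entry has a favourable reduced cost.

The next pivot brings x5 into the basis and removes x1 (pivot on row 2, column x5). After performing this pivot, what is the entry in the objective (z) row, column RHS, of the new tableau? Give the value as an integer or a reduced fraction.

14

Pivot element is row 2, column x5: 1.
Normalize row 2: new (row 2, RHS) = (7/4)/1 = 7/4.
z-row ← z-row − (-1)·(new row 2): 49/4 − (-1)·(7/4) = 14.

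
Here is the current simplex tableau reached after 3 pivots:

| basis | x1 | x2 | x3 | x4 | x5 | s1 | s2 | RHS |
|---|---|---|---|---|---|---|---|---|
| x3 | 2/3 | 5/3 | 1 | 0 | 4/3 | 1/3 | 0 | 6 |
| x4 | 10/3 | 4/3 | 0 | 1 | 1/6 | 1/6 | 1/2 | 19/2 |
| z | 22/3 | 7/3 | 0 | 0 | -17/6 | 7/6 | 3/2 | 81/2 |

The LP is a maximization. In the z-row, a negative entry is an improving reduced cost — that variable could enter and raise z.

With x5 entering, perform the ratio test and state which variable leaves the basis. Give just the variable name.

Ratios: row 1 (x3): 6/(4/3) = 9/2; row 2 (x4): (19/2)/(1/6) = 57.
Minimum ratio 9/2 is in the x3 row, so x3 leaves.

x3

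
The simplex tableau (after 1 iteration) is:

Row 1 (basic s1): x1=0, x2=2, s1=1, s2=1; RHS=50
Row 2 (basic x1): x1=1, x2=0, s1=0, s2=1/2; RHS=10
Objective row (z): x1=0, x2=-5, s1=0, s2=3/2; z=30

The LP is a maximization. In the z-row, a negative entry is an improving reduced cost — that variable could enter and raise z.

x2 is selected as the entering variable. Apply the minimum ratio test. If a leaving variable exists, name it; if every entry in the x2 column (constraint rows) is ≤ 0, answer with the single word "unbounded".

Ratios: row 1 (s1): 50/2 = 25; row 2 (x1): entry 0 ≤ 0, skip.
Minimum ratio is in the s1 row, so s1 leaves.

s1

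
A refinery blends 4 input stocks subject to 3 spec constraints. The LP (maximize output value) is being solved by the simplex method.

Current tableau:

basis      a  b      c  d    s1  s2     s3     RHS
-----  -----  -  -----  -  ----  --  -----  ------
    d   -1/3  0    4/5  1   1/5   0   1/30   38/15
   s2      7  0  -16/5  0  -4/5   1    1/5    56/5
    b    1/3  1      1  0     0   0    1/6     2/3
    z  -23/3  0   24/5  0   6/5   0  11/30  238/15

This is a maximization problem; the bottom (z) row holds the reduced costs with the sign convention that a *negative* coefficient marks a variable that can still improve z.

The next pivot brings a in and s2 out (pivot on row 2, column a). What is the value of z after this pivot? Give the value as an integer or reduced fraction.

422/15

Minimum ratio for a: (56/5)/7 = 8/5.
z changes by −(z-row coeff of a)·ratio = −(-23/3)·(8/5) = 184/15.
New z = 238/15 + (184/15) = 422/15.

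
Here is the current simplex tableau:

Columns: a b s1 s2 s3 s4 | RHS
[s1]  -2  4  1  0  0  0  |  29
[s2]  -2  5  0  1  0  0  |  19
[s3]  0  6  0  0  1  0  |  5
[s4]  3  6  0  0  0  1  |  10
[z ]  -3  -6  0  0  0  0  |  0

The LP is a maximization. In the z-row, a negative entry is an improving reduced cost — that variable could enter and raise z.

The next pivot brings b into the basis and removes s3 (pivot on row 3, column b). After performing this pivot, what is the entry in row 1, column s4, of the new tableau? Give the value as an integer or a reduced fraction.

0

Pivot element is row 3, column b: 6.
Normalize row 3: new (row 3, s4) = 0/6 = 0.
row 1 ← row 1 − 4·(new row 3): 0 − 4·0 = 0.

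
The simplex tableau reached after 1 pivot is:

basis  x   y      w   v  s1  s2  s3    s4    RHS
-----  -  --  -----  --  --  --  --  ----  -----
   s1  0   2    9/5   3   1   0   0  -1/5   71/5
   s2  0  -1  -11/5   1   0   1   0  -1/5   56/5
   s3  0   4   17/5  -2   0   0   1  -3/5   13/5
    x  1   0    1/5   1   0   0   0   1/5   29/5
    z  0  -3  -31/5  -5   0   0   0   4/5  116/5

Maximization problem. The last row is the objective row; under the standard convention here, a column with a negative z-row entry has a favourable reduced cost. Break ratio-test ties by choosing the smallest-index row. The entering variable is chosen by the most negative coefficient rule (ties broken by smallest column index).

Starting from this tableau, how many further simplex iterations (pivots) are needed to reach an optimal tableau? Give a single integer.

3

pivot: w in, s3 out → z = 475/17
pivot: v in, s1 out → z = 1271/23
pivot: s4 in, x out → z = 390/7
No improving column remains; optimal.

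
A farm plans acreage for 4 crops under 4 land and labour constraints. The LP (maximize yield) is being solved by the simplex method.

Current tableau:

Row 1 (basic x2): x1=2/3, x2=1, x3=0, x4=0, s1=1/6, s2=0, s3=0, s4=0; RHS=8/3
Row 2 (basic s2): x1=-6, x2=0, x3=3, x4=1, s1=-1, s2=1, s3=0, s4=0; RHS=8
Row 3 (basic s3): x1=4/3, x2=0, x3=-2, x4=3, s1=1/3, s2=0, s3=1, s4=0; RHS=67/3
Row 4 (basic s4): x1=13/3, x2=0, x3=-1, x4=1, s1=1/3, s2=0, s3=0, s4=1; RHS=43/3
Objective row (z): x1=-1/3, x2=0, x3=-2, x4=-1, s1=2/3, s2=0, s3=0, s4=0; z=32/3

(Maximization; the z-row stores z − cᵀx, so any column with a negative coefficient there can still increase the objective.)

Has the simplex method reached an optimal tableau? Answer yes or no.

no

Column x1 has objective-row coefficient -1/3, which is negative; an improving pivot exists, so not yet optimal.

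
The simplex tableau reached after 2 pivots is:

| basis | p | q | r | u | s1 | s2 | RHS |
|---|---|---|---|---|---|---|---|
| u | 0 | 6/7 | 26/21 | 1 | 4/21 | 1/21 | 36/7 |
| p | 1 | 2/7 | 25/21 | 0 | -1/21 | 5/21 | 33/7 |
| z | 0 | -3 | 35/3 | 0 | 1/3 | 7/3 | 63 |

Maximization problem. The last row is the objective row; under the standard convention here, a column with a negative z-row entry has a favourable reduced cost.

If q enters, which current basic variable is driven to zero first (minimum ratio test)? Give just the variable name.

Ratios: row 1 (u): (36/7)/(6/7) = 6; row 2 (p): (33/7)/(2/7) = 33/2.
Minimum ratio 6 is in the u row, so u leaves.

u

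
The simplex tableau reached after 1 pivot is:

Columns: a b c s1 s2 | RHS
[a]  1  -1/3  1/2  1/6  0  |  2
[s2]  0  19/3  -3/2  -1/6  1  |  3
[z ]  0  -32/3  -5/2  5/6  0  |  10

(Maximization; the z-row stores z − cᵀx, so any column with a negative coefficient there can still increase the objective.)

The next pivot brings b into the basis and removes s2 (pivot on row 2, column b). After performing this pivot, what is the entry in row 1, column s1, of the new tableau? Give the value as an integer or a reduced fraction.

3/19

Pivot element is row 2, column b: 19/3.
Normalize row 2: new (row 2, s1) = (-1/6)/(19/3) = -1/38.
row 1 ← row 1 − (-1/3)·(new row 2): 1/6 − (-1/3)·(-1/38) = 3/19.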